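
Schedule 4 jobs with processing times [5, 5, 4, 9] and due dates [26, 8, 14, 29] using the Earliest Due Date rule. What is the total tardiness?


Sort by due date (EDD order): [(5, 8), (4, 14), (5, 26), (9, 29)]
Compute completion times and tardiness:
  Job 1: p=5, d=8, C=5, tardiness=max(0,5-8)=0
  Job 2: p=4, d=14, C=9, tardiness=max(0,9-14)=0
  Job 3: p=5, d=26, C=14, tardiness=max(0,14-26)=0
  Job 4: p=9, d=29, C=23, tardiness=max(0,23-29)=0
Total tardiness = 0

0


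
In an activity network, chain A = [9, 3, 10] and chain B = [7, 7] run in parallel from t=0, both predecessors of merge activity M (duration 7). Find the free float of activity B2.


ES(B2) = sum of predecessors on chain B = 7
EF(B2) = ES + duration = 7 + 7 = 14
Successor of B2 is M. ES(M) = max(sum(A), sum(B)) = max(22, 14) = 22
Free float = ES(successor) - EF(current) = 22 - 14 = 8

8


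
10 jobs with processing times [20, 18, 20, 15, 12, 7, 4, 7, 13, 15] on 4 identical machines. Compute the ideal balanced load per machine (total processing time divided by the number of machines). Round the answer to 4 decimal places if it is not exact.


Total processing time = 20 + 18 + 20 + 15 + 12 + 7 + 4 + 7 + 13 + 15 = 131
Number of machines = 4
Ideal balanced load = 131 / 4 = 32.75

32.75


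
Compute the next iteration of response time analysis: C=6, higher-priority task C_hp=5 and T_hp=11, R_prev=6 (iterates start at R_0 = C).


R_next = C + ceil(R_prev / T_hp) * C_hp
ceil(6 / 11) = ceil(0.5455) = 1
Interference = 1 * 5 = 5
R_next = 6 + 5 = 11

11


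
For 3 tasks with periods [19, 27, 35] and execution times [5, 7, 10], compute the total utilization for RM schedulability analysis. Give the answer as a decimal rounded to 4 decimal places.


Compute individual utilizations (exact fractions):
  Task 1: C/T = 5/19 (approx. 0.2632)
  Task 2: C/T = 7/27 (approx. 0.2593)
  Task 3: C/T = 10/35 = 2/7 (approx. 0.2857)
Total utilization U = 5/19 + 7/27 + 2/7 = 2902/3591
Rounded to 4 decimal places: U = 0.8081
RM (Liu & Layland) bound for 3 tasks = 0.779763; compare with U = 2902/3591 (approx. 0.808131)
bound < U <= 1, so the RM sufficient condition is not met (inconclusive; an exact test such as response-time analysis is needed).

0.8081


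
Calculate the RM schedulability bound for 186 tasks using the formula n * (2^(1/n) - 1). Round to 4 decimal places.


Compute 2^(1/186) = 1.0037335501
Subtract 1: 1.0037335501 - 1 = 0.0037335501
Multiply by n: 186 * 0.0037335501 = 0.6944403186
Round to 4 dp: 0.6944

0.6944


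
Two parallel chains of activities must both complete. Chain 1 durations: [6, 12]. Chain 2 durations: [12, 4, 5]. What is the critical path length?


Path A total = 6 + 12 = 18
Path B total = 12 + 4 + 5 = 21
Critical path = longest path = max(18, 21) = 21

21


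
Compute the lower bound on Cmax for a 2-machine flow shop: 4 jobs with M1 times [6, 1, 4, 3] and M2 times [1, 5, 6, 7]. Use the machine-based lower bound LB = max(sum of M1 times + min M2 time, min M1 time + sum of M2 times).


LB1 = sum(M1 times) + min(M2 times) = 14 + 1 = 15
LB2 = min(M1 times) + sum(M2 times) = 1 + 19 = 20
Lower bound = max(LB1, LB2) = max(15, 20) = 20

20


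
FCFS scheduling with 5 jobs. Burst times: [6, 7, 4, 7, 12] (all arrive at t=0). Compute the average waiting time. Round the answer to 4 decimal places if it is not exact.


FCFS order (as given): [6, 7, 4, 7, 12]
Waiting times:
  Job 1: wait = 0
  Job 2: wait = 6
  Job 3: wait = 13
  Job 4: wait = 17
  Job 5: wait = 24
Sum of waiting times = 60
Average waiting time = 60/5 = 12.0

12.0


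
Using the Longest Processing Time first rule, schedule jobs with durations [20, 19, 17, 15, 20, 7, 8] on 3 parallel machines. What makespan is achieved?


Sort jobs in decreasing order (LPT): [20, 20, 19, 17, 15, 8, 7]
Assign each job to the least loaded machine:
  Machine 1: jobs [20, 15], load = 35
  Machine 2: jobs [20, 8, 7], load = 35
  Machine 3: jobs [19, 17], load = 36
Makespan = max load = 36

36


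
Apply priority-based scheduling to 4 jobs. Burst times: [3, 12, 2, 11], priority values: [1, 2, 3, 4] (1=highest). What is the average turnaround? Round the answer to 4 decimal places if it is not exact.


Sort by priority (ascending = highest first):
Order: [(1, 3), (2, 12), (3, 2), (4, 11)]
Completion times:
  Priority 1, burst=3, C=3
  Priority 2, burst=12, C=15
  Priority 3, burst=2, C=17
  Priority 4, burst=11, C=28
Average turnaround = 63/4 = 15.75

15.75


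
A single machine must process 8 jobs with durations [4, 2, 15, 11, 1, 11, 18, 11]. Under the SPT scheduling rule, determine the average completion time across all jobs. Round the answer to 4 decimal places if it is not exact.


Sort jobs by processing time (SPT order): [1, 2, 4, 11, 11, 11, 15, 18]
Compute completion times sequentially:
  Job 1: processing = 1, completes at 1
  Job 2: processing = 2, completes at 3
  Job 3: processing = 4, completes at 7
  Job 4: processing = 11, completes at 18
  Job 5: processing = 11, completes at 29
  Job 6: processing = 11, completes at 40
  Job 7: processing = 15, completes at 55
  Job 8: processing = 18, completes at 73
Sum of completion times = 226
Average completion time = 226/8 = 28.25

28.25


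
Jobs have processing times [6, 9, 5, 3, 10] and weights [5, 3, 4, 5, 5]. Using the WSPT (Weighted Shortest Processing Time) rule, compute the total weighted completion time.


Compute p/w ratios and sort ascending (WSPT): [(3, 5), (6, 5), (5, 4), (10, 5), (9, 3)]
Compute weighted completion times:
  Job (p=3,w=5): C=3, w*C=5*3=15
  Job (p=6,w=5): C=9, w*C=5*9=45
  Job (p=5,w=4): C=14, w*C=4*14=56
  Job (p=10,w=5): C=24, w*C=5*24=120
  Job (p=9,w=3): C=33, w*C=3*33=99
Total weighted completion time = 335

335


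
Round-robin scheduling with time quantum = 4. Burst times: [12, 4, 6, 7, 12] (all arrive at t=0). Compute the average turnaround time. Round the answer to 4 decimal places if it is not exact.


Time quantum = 4
Execution trace:
  J1 runs 4 units, time = 4
  J2 runs 4 units, time = 8
  J3 runs 4 units, time = 12
  J4 runs 4 units, time = 16
  J5 runs 4 units, time = 20
  J1 runs 4 units, time = 24
  J3 runs 2 units, time = 26
  J4 runs 3 units, time = 29
  J5 runs 4 units, time = 33
  J1 runs 4 units, time = 37
  J5 runs 4 units, time = 41
Finish times: [37, 8, 26, 29, 41]
Average turnaround = 141/5 = 28.2

28.2


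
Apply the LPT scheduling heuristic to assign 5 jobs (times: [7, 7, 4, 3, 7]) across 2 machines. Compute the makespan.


Sort jobs in decreasing order (LPT): [7, 7, 7, 4, 3]
Assign each job to the least loaded machine:
  Machine 1: jobs [7, 7], load = 14
  Machine 2: jobs [7, 4, 3], load = 14
Makespan = max load = 14

14


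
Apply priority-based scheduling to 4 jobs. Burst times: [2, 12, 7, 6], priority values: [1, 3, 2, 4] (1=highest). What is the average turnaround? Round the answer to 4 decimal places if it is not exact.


Sort by priority (ascending = highest first):
Order: [(1, 2), (2, 7), (3, 12), (4, 6)]
Completion times:
  Priority 1, burst=2, C=2
  Priority 2, burst=7, C=9
  Priority 3, burst=12, C=21
  Priority 4, burst=6, C=27
Average turnaround = 59/4 = 14.75

14.75


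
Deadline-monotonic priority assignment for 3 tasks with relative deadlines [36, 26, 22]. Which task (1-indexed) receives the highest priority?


Sort tasks by relative deadline (ascending):
  Task 3: deadline = 22
  Task 2: deadline = 26
  Task 1: deadline = 36
Priority order (highest first): [3, 2, 1]
Highest priority task = 3

3


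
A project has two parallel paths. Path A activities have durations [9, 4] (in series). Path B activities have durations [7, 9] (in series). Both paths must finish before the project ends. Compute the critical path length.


Path A total = 9 + 4 = 13
Path B total = 7 + 9 = 16
Critical path = longest path = max(13, 16) = 16

16


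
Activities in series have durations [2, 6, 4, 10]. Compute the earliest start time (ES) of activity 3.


Activity 3 starts after activities 1 through 2 complete.
Predecessor durations: [2, 6]
ES = 2 + 6 = 8

8


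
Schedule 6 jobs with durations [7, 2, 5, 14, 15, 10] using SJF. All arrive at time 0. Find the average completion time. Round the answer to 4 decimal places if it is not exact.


SJF order (ascending): [2, 5, 7, 10, 14, 15]
Completion times:
  Job 1: burst=2, C=2
  Job 2: burst=5, C=7
  Job 3: burst=7, C=14
  Job 4: burst=10, C=24
  Job 5: burst=14, C=38
  Job 6: burst=15, C=53
Average completion = 138/6 = 23.0

23.0


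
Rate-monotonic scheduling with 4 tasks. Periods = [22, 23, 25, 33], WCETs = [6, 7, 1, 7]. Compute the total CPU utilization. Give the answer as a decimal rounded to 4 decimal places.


Compute individual utilizations (exact fractions):
  Task 1: C/T = 6/22 = 3/11 (approx. 0.2727)
  Task 2: C/T = 7/23 (approx. 0.3043)
  Task 3: C/T = 1/25 (approx. 0.04)
  Task 4: C/T = 7/33 (approx. 0.2121)
Total utilization U = 3/11 + 7/23 + 1/25 + 7/33 = 15734/18975
Rounded to 4 decimal places: U = 0.8292
RM (Liu & Layland) bound for 4 tasks = 0.756828; compare with U = 15734/18975 (approx. 0.829196)
bound < U <= 1, so the RM sufficient condition is not met (inconclusive; an exact test such as response-time analysis is needed).

0.8292


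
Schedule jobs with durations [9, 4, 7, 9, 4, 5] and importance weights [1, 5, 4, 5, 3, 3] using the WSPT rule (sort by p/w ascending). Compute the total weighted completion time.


Compute p/w ratios and sort ascending (WSPT): [(4, 5), (4, 3), (5, 3), (7, 4), (9, 5), (9, 1)]
Compute weighted completion times:
  Job (p=4,w=5): C=4, w*C=5*4=20
  Job (p=4,w=3): C=8, w*C=3*8=24
  Job (p=5,w=3): C=13, w*C=3*13=39
  Job (p=7,w=4): C=20, w*C=4*20=80
  Job (p=9,w=5): C=29, w*C=5*29=145
  Job (p=9,w=1): C=38, w*C=1*38=38
Total weighted completion time = 346

346


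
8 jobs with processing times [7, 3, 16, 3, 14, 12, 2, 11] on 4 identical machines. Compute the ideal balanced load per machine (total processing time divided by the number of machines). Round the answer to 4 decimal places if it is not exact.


Total processing time = 7 + 3 + 16 + 3 + 14 + 12 + 2 + 11 = 68
Number of machines = 4
Ideal balanced load = 68 / 4 = 17.0

17.0


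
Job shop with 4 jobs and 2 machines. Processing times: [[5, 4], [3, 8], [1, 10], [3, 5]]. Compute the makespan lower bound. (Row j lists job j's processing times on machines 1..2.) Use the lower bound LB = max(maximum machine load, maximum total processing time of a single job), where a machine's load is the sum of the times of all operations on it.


Machine loads:
  Machine 1: 5 + 3 + 1 + 3 = 12
  Machine 2: 4 + 8 + 10 + 5 = 27
Max machine load = 27
Job totals:
  Job 1: 9
  Job 2: 11
  Job 3: 11
  Job 4: 8
Max job total = 11
Lower bound = max(27, 11) = 27

27


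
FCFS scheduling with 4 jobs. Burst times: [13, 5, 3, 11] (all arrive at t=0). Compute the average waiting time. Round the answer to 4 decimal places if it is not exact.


FCFS order (as given): [13, 5, 3, 11]
Waiting times:
  Job 1: wait = 0
  Job 2: wait = 13
  Job 3: wait = 18
  Job 4: wait = 21
Sum of waiting times = 52
Average waiting time = 52/4 = 13.0

13.0


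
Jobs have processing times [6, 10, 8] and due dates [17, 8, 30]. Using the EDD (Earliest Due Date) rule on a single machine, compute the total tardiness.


Sort by due date (EDD order): [(10, 8), (6, 17), (8, 30)]
Compute completion times and tardiness:
  Job 1: p=10, d=8, C=10, tardiness=max(0,10-8)=2
  Job 2: p=6, d=17, C=16, tardiness=max(0,16-17)=0
  Job 3: p=8, d=30, C=24, tardiness=max(0,24-30)=0
Total tardiness = 2

2


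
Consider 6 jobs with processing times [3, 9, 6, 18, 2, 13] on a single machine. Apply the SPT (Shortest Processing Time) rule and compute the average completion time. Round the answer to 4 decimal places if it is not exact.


Sort jobs by processing time (SPT order): [2, 3, 6, 9, 13, 18]
Compute completion times sequentially:
  Job 1: processing = 2, completes at 2
  Job 2: processing = 3, completes at 5
  Job 3: processing = 6, completes at 11
  Job 4: processing = 9, completes at 20
  Job 5: processing = 13, completes at 33
  Job 6: processing = 18, completes at 51
Sum of completion times = 122
Average completion time = 122/6 = 20.3333

20.3333


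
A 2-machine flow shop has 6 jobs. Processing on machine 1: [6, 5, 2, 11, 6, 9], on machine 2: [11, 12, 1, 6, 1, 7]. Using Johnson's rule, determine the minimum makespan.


Apply Johnson's rule:
  Group 1 (a <= b): [(2, 5, 12), (1, 6, 11)]
  Group 2 (a > b): [(6, 9, 7), (4, 11, 6), (3, 2, 1), (5, 6, 1)]
Optimal job order: [2, 1, 6, 4, 3, 5]
Schedule:
  Job 2: M1 done at 5, M2 done at 17
  Job 1: M1 done at 11, M2 done at 28
  Job 6: M1 done at 20, M2 done at 35
  Job 4: M1 done at 31, M2 done at 41
  Job 3: M1 done at 33, M2 done at 42
  Job 5: M1 done at 39, M2 done at 43
Makespan = 43

43


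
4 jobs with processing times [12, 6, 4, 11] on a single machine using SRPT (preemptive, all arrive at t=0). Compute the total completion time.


Since all jobs arrive at t=0, SRPT equals SPT ordering.
SPT order: [4, 6, 11, 12]
Completion times:
  Job 1: p=4, C=4
  Job 2: p=6, C=10
  Job 3: p=11, C=21
  Job 4: p=12, C=33
Total completion time = 4 + 10 + 21 + 33 = 68

68


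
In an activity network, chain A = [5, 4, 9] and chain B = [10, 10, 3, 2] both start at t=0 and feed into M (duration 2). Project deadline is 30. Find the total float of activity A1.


Forward pass: ES(A1) = sum of predecessors on chain A = 0
EF = ES + duration = 0 + 5 = 5
Backward pass: LF(M) = deadline = 30; LS(M) = 30 - 2 = 28
LF(A1) = LS(M) - sum(successors on chain A) = 28 - 13 = 15
LS = LF - duration = 15 - 5 = 10
Total float = LS - ES = 10 - 0 = 10

10


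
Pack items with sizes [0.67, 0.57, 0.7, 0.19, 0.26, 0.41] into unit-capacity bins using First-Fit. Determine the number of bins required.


Place items sequentially using First-Fit:
  Item 0.67 -> new Bin 1
  Item 0.57 -> new Bin 2
  Item 0.7 -> new Bin 3
  Item 0.19 -> Bin 1 (now 0.86)
  Item 0.26 -> Bin 2 (now 0.83)
  Item 0.41 -> new Bin 4
Total bins used = 4

4


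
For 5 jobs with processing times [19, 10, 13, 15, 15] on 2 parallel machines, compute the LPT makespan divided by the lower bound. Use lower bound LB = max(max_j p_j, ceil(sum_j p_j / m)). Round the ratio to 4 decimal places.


LPT order: [19, 15, 15, 13, 10]
Machine loads after assignment: [32, 40]
LPT makespan = 40
Lower bound = max(max_job, ceil(total/2)) = max(19, 36) = 36
Ratio = 40 / 36 = 1.1111

1.1111


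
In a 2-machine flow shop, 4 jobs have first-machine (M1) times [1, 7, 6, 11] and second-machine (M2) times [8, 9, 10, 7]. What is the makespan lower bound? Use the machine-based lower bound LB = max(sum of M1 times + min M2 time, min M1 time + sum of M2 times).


LB1 = sum(M1 times) + min(M2 times) = 25 + 7 = 32
LB2 = min(M1 times) + sum(M2 times) = 1 + 34 = 35
Lower bound = max(LB1, LB2) = max(32, 35) = 35

35


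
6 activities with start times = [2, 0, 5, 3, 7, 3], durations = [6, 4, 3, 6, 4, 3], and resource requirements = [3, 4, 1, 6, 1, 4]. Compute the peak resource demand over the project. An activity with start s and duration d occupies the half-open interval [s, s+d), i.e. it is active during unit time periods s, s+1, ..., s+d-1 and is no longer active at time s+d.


Each activity i is active on [start_i, start_i + duration_i).
Compute total resource usage per time slot:
  t=0: active resources = [4], total = 4
  t=1: active resources = [4], total = 4
  t=2: active resources = [3, 4], total = 7
  t=3: active resources = [3, 4, 6, 4], total = 17
  t=4: active resources = [3, 6, 4], total = 13
  t=5: active resources = [3, 1, 6, 4], total = 14
  t=6: active resources = [3, 1, 6], total = 10
  t=7: active resources = [3, 1, 6, 1], total = 11
  t=8: active resources = [6, 1], total = 7
  t=9: active resources = [1], total = 1
  t=10: active resources = [1], total = 1
Peak resource demand = 17

17


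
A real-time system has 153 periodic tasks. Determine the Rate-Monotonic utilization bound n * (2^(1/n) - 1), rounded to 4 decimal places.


Compute 2^(1/153) = 1.0045406514
Subtract 1: 1.0045406514 - 1 = 0.0045406514
Multiply by n: 153 * 0.0045406514 = 0.6947196642
Round to 4 dp: 0.6947

0.6947


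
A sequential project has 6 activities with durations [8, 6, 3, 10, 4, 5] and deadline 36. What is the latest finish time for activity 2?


LF(activity 2) = deadline - sum of successor durations
Successors: activities 3 through 6 with durations [3, 10, 4, 5]
Sum of successor durations = 22
LF = 36 - 22 = 14

14


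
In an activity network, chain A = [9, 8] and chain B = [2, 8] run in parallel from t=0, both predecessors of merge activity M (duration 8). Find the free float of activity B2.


ES(B2) = sum of predecessors on chain B = 2
EF(B2) = ES + duration = 2 + 8 = 10
Successor of B2 is M. ES(M) = max(sum(A), sum(B)) = max(17, 10) = 17
Free float = ES(successor) - EF(current) = 17 - 10 = 7

7


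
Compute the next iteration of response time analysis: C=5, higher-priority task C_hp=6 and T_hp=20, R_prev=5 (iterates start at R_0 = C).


R_next = C + ceil(R_prev / T_hp) * C_hp
ceil(5 / 20) = ceil(0.25) = 1
Interference = 1 * 6 = 6
R_next = 5 + 6 = 11

11


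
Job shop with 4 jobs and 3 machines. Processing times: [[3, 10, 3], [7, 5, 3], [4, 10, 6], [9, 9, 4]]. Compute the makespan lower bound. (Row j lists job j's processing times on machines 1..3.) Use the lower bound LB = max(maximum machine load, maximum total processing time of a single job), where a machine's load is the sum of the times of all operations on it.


Machine loads:
  Machine 1: 3 + 7 + 4 + 9 = 23
  Machine 2: 10 + 5 + 10 + 9 = 34
  Machine 3: 3 + 3 + 6 + 4 = 16
Max machine load = 34
Job totals:
  Job 1: 16
  Job 2: 15
  Job 3: 20
  Job 4: 22
Max job total = 22
Lower bound = max(34, 22) = 34

34


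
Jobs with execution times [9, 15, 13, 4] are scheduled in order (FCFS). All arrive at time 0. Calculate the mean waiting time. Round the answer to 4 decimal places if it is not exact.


FCFS order (as given): [9, 15, 13, 4]
Waiting times:
  Job 1: wait = 0
  Job 2: wait = 9
  Job 3: wait = 24
  Job 4: wait = 37
Sum of waiting times = 70
Average waiting time = 70/4 = 17.5

17.5


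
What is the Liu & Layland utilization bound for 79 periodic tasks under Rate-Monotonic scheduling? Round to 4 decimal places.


Compute 2^(1/79) = 1.0088126194
Subtract 1: 1.0088126194 - 1 = 0.0088126194
Multiply by n: 79 * 0.0088126194 = 0.6961969326
Round to 4 dp: 0.6962

0.6962


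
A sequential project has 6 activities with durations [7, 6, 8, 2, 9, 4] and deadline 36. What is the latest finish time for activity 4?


LF(activity 4) = deadline - sum of successor durations
Successors: activities 5 through 6 with durations [9, 4]
Sum of successor durations = 13
LF = 36 - 13 = 23

23


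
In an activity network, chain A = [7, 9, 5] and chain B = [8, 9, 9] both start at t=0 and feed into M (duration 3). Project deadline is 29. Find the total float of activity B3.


Forward pass: ES(B3) = sum of predecessors on chain B = 17
EF = ES + duration = 17 + 9 = 26
Backward pass: LF(M) = deadline = 29; LS(M) = 29 - 3 = 26
LF(B3) = LS(M) - sum(successors on chain B) = 26 - 0 = 26
LS = LF - duration = 26 - 9 = 17
Total float = LS - ES = 17 - 17 = 0

0


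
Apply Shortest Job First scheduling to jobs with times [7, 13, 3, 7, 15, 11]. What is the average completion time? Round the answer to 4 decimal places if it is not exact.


SJF order (ascending): [3, 7, 7, 11, 13, 15]
Completion times:
  Job 1: burst=3, C=3
  Job 2: burst=7, C=10
  Job 3: burst=7, C=17
  Job 4: burst=11, C=28
  Job 5: burst=13, C=41
  Job 6: burst=15, C=56
Average completion = 155/6 = 25.8333

25.8333


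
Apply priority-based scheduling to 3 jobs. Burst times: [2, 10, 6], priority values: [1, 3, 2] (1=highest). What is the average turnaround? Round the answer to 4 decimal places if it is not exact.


Sort by priority (ascending = highest first):
Order: [(1, 2), (2, 6), (3, 10)]
Completion times:
  Priority 1, burst=2, C=2
  Priority 2, burst=6, C=8
  Priority 3, burst=10, C=18
Average turnaround = 28/3 = 9.3333

9.3333


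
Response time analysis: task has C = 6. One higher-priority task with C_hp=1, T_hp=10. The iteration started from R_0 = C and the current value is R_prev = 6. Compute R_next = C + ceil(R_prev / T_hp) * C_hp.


R_next = C + ceil(R_prev / T_hp) * C_hp
ceil(6 / 10) = ceil(0.6) = 1
Interference = 1 * 1 = 1
R_next = 6 + 1 = 7

7


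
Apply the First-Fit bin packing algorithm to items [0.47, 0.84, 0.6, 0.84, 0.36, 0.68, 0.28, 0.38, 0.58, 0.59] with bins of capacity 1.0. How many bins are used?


Place items sequentially using First-Fit:
  Item 0.47 -> new Bin 1
  Item 0.84 -> new Bin 2
  Item 0.6 -> new Bin 3
  Item 0.84 -> new Bin 4
  Item 0.36 -> Bin 1 (now 0.83)
  Item 0.68 -> new Bin 5
  Item 0.28 -> Bin 3 (now 0.88)
  Item 0.38 -> new Bin 6
  Item 0.58 -> Bin 6 (now 0.96)
  Item 0.59 -> new Bin 7
Total bins used = 7

7


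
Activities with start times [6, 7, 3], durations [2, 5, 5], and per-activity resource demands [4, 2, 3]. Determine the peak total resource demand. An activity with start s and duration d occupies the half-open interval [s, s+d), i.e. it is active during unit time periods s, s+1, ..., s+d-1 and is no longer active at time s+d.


Each activity i is active on [start_i, start_i + duration_i).
Compute total resource usage per time slot:
  t=0: active resources = [], total = 0
  t=1: active resources = [], total = 0
  t=2: active resources = [], total = 0
  t=3: active resources = [3], total = 3
  t=4: active resources = [3], total = 3
  t=5: active resources = [3], total = 3
  t=6: active resources = [4, 3], total = 7
  t=7: active resources = [4, 2, 3], total = 9
  t=8: active resources = [2], total = 2
  t=9: active resources = [2], total = 2
  t=10: active resources = [2], total = 2
  t=11: active resources = [2], total = 2
Peak resource demand = 9

9


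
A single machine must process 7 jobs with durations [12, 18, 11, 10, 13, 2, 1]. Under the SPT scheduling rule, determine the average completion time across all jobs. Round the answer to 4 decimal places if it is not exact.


Sort jobs by processing time (SPT order): [1, 2, 10, 11, 12, 13, 18]
Compute completion times sequentially:
  Job 1: processing = 1, completes at 1
  Job 2: processing = 2, completes at 3
  Job 3: processing = 10, completes at 13
  Job 4: processing = 11, completes at 24
  Job 5: processing = 12, completes at 36
  Job 6: processing = 13, completes at 49
  Job 7: processing = 18, completes at 67
Sum of completion times = 193
Average completion time = 193/7 = 27.5714

27.5714


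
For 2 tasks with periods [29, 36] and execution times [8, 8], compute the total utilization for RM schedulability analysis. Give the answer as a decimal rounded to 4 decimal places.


Compute individual utilizations (exact fractions):
  Task 1: C/T = 8/29 (approx. 0.2759)
  Task 2: C/T = 8/36 = 2/9 (approx. 0.2222)
Total utilization U = 8/29 + 2/9 = 130/261
Rounded to 4 decimal places: U = 0.4981
RM (Liu & Layland) bound for 2 tasks = 0.828427; compare with U = 130/261 (approx. 0.498084)
U <= bound, so schedulable by RM sufficient condition.

0.4981


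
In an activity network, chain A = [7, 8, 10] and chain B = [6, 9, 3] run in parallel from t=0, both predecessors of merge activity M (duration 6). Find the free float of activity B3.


ES(B3) = sum of predecessors on chain B = 15
EF(B3) = ES + duration = 15 + 3 = 18
Successor of B3 is M. ES(M) = max(sum(A), sum(B)) = max(25, 18) = 25
Free float = ES(successor) - EF(current) = 25 - 18 = 7

7


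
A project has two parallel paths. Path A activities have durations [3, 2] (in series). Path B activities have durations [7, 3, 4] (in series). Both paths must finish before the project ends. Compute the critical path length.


Path A total = 3 + 2 = 5
Path B total = 7 + 3 + 4 = 14
Critical path = longest path = max(5, 14) = 14

14


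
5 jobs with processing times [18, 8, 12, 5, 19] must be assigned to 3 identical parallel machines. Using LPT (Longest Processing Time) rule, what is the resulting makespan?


Sort jobs in decreasing order (LPT): [19, 18, 12, 8, 5]
Assign each job to the least loaded machine:
  Machine 1: jobs [19], load = 19
  Machine 2: jobs [18, 5], load = 23
  Machine 3: jobs [12, 8], load = 20
Makespan = max load = 23

23


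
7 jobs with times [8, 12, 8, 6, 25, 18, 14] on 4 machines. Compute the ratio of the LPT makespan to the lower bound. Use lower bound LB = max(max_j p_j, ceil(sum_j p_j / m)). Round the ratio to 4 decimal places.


LPT order: [25, 18, 14, 12, 8, 8, 6]
Machine loads after assignment: [25, 24, 22, 20]
LPT makespan = 25
Lower bound = max(max_job, ceil(total/4)) = max(25, 23) = 25
Ratio = 25 / 25 = 1.0

1.0


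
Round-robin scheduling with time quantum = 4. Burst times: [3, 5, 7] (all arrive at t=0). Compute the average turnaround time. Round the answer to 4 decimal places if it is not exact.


Time quantum = 4
Execution trace:
  J1 runs 3 units, time = 3
  J2 runs 4 units, time = 7
  J3 runs 4 units, time = 11
  J2 runs 1 units, time = 12
  J3 runs 3 units, time = 15
Finish times: [3, 12, 15]
Average turnaround = 30/3 = 10.0

10.0


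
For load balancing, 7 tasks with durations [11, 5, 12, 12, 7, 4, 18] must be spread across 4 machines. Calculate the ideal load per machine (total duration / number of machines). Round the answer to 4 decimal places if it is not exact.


Total processing time = 11 + 5 + 12 + 12 + 7 + 4 + 18 = 69
Number of machines = 4
Ideal balanced load = 69 / 4 = 17.25

17.25


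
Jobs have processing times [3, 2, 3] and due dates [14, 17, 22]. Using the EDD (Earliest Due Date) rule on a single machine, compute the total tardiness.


Sort by due date (EDD order): [(3, 14), (2, 17), (3, 22)]
Compute completion times and tardiness:
  Job 1: p=3, d=14, C=3, tardiness=max(0,3-14)=0
  Job 2: p=2, d=17, C=5, tardiness=max(0,5-17)=0
  Job 3: p=3, d=22, C=8, tardiness=max(0,8-22)=0
Total tardiness = 0

0


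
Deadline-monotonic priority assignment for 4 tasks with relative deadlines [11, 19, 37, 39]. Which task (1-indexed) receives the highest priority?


Sort tasks by relative deadline (ascending):
  Task 1: deadline = 11
  Task 2: deadline = 19
  Task 3: deadline = 37
  Task 4: deadline = 39
Priority order (highest first): [1, 2, 3, 4]
Highest priority task = 1

1


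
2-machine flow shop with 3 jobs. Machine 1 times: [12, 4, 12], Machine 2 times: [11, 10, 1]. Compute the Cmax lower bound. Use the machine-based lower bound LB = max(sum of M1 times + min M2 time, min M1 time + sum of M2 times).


LB1 = sum(M1 times) + min(M2 times) = 28 + 1 = 29
LB2 = min(M1 times) + sum(M2 times) = 4 + 22 = 26
Lower bound = max(LB1, LB2) = max(29, 26) = 29

29


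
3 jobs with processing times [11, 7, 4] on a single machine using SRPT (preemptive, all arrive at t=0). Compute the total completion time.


Since all jobs arrive at t=0, SRPT equals SPT ordering.
SPT order: [4, 7, 11]
Completion times:
  Job 1: p=4, C=4
  Job 2: p=7, C=11
  Job 3: p=11, C=22
Total completion time = 4 + 11 + 22 = 37

37


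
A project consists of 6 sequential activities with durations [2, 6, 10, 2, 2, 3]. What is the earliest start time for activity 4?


Activity 4 starts after activities 1 through 3 complete.
Predecessor durations: [2, 6, 10]
ES = 2 + 6 + 10 = 18

18


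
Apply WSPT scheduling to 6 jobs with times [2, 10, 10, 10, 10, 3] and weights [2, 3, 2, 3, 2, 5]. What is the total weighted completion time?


Compute p/w ratios and sort ascending (WSPT): [(3, 5), (2, 2), (10, 3), (10, 3), (10, 2), (10, 2)]
Compute weighted completion times:
  Job (p=3,w=5): C=3, w*C=5*3=15
  Job (p=2,w=2): C=5, w*C=2*5=10
  Job (p=10,w=3): C=15, w*C=3*15=45
  Job (p=10,w=3): C=25, w*C=3*25=75
  Job (p=10,w=2): C=35, w*C=2*35=70
  Job (p=10,w=2): C=45, w*C=2*45=90
Total weighted completion time = 305

305


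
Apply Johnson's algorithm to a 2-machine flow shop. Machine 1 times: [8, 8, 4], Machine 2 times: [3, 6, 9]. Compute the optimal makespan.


Apply Johnson's rule:
  Group 1 (a <= b): [(3, 4, 9)]
  Group 2 (a > b): [(2, 8, 6), (1, 8, 3)]
Optimal job order: [3, 2, 1]
Schedule:
  Job 3: M1 done at 4, M2 done at 13
  Job 2: M1 done at 12, M2 done at 19
  Job 1: M1 done at 20, M2 done at 23
Makespan = 23

23


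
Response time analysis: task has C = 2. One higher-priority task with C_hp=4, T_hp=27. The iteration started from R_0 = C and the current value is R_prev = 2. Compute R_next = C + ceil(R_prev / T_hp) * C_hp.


R_next = C + ceil(R_prev / T_hp) * C_hp
ceil(2 / 27) = ceil(0.0741) = 1
Interference = 1 * 4 = 4
R_next = 2 + 4 = 6

6


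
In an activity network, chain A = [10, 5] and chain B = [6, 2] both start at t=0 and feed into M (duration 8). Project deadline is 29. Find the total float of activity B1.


Forward pass: ES(B1) = sum of predecessors on chain B = 0
EF = ES + duration = 0 + 6 = 6
Backward pass: LF(M) = deadline = 29; LS(M) = 29 - 8 = 21
LF(B1) = LS(M) - sum(successors on chain B) = 21 - 2 = 19
LS = LF - duration = 19 - 6 = 13
Total float = LS - ES = 13 - 0 = 13

13


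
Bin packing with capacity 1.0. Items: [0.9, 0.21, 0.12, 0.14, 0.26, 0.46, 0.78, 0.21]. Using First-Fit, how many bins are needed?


Place items sequentially using First-Fit:
  Item 0.9 -> new Bin 1
  Item 0.21 -> new Bin 2
  Item 0.12 -> Bin 2 (now 0.33)
  Item 0.14 -> Bin 2 (now 0.47)
  Item 0.26 -> Bin 2 (now 0.73)
  Item 0.46 -> new Bin 3
  Item 0.78 -> new Bin 4
  Item 0.21 -> Bin 2 (now 0.94)
Total bins used = 4

4


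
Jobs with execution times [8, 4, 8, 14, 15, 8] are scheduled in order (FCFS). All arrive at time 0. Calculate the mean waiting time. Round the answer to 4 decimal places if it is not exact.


FCFS order (as given): [8, 4, 8, 14, 15, 8]
Waiting times:
  Job 1: wait = 0
  Job 2: wait = 8
  Job 3: wait = 12
  Job 4: wait = 20
  Job 5: wait = 34
  Job 6: wait = 49
Sum of waiting times = 123
Average waiting time = 123/6 = 20.5

20.5


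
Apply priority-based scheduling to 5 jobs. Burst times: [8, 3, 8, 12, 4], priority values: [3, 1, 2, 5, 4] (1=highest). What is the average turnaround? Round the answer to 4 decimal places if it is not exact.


Sort by priority (ascending = highest first):
Order: [(1, 3), (2, 8), (3, 8), (4, 4), (5, 12)]
Completion times:
  Priority 1, burst=3, C=3
  Priority 2, burst=8, C=11
  Priority 3, burst=8, C=19
  Priority 4, burst=4, C=23
  Priority 5, burst=12, C=35
Average turnaround = 91/5 = 18.2

18.2


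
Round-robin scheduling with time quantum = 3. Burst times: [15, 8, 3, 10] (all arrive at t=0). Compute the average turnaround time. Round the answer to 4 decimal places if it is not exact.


Time quantum = 3
Execution trace:
  J1 runs 3 units, time = 3
  J2 runs 3 units, time = 6
  J3 runs 3 units, time = 9
  J4 runs 3 units, time = 12
  J1 runs 3 units, time = 15
  J2 runs 3 units, time = 18
  J4 runs 3 units, time = 21
  J1 runs 3 units, time = 24
  J2 runs 2 units, time = 26
  J4 runs 3 units, time = 29
  J1 runs 3 units, time = 32
  J4 runs 1 units, time = 33
  J1 runs 3 units, time = 36
Finish times: [36, 26, 9, 33]
Average turnaround = 104/4 = 26.0

26.0


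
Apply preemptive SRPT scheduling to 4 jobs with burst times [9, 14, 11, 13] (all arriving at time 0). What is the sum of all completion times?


Since all jobs arrive at t=0, SRPT equals SPT ordering.
SPT order: [9, 11, 13, 14]
Completion times:
  Job 1: p=9, C=9
  Job 2: p=11, C=20
  Job 3: p=13, C=33
  Job 4: p=14, C=47
Total completion time = 9 + 20 + 33 + 47 = 109

109


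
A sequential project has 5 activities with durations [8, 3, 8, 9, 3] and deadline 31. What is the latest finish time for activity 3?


LF(activity 3) = deadline - sum of successor durations
Successors: activities 4 through 5 with durations [9, 3]
Sum of successor durations = 12
LF = 31 - 12 = 19

19


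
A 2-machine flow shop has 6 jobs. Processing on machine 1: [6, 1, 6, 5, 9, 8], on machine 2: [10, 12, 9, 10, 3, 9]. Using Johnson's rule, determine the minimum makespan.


Apply Johnson's rule:
  Group 1 (a <= b): [(2, 1, 12), (4, 5, 10), (1, 6, 10), (3, 6, 9), (6, 8, 9)]
  Group 2 (a > b): [(5, 9, 3)]
Optimal job order: [2, 4, 1, 3, 6, 5]
Schedule:
  Job 2: M1 done at 1, M2 done at 13
  Job 4: M1 done at 6, M2 done at 23
  Job 1: M1 done at 12, M2 done at 33
  Job 3: M1 done at 18, M2 done at 42
  Job 6: M1 done at 26, M2 done at 51
  Job 5: M1 done at 35, M2 done at 54
Makespan = 54

54


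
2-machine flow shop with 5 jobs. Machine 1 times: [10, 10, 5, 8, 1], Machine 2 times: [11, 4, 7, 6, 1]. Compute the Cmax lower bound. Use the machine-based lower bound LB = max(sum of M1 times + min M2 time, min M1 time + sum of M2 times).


LB1 = sum(M1 times) + min(M2 times) = 34 + 1 = 35
LB2 = min(M1 times) + sum(M2 times) = 1 + 29 = 30
Lower bound = max(LB1, LB2) = max(35, 30) = 35

35


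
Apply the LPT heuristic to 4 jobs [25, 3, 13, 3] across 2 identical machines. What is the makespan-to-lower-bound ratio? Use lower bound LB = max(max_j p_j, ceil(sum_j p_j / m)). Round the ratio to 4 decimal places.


LPT order: [25, 13, 3, 3]
Machine loads after assignment: [25, 19]
LPT makespan = 25
Lower bound = max(max_job, ceil(total/2)) = max(25, 22) = 25
Ratio = 25 / 25 = 1.0

1.0


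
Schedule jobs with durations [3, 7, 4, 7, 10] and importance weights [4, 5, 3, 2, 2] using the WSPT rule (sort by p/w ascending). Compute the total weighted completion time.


Compute p/w ratios and sort ascending (WSPT): [(3, 4), (4, 3), (7, 5), (7, 2), (10, 2)]
Compute weighted completion times:
  Job (p=3,w=4): C=3, w*C=4*3=12
  Job (p=4,w=3): C=7, w*C=3*7=21
  Job (p=7,w=5): C=14, w*C=5*14=70
  Job (p=7,w=2): C=21, w*C=2*21=42
  Job (p=10,w=2): C=31, w*C=2*31=62
Total weighted completion time = 207

207


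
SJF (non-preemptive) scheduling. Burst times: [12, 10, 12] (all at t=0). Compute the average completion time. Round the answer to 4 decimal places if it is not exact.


SJF order (ascending): [10, 12, 12]
Completion times:
  Job 1: burst=10, C=10
  Job 2: burst=12, C=22
  Job 3: burst=12, C=34
Average completion = 66/3 = 22.0

22.0


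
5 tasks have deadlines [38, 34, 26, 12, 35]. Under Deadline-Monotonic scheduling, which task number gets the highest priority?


Sort tasks by relative deadline (ascending):
  Task 4: deadline = 12
  Task 3: deadline = 26
  Task 2: deadline = 34
  Task 5: deadline = 35
  Task 1: deadline = 38
Priority order (highest first): [4, 3, 2, 5, 1]
Highest priority task = 4

4


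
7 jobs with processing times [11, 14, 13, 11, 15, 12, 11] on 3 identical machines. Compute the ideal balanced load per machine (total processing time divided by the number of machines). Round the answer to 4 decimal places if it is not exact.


Total processing time = 11 + 14 + 13 + 11 + 15 + 12 + 11 = 87
Number of machines = 3
Ideal balanced load = 87 / 3 = 29.0

29.0


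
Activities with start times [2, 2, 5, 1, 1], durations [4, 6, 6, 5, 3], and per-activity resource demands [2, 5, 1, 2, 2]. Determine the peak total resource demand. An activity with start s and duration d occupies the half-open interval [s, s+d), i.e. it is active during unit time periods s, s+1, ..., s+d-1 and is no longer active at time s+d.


Each activity i is active on [start_i, start_i + duration_i).
Compute total resource usage per time slot:
  t=0: active resources = [], total = 0
  t=1: active resources = [2, 2], total = 4
  t=2: active resources = [2, 5, 2, 2], total = 11
  t=3: active resources = [2, 5, 2, 2], total = 11
  t=4: active resources = [2, 5, 2], total = 9
  t=5: active resources = [2, 5, 1, 2], total = 10
  t=6: active resources = [5, 1], total = 6
  t=7: active resources = [5, 1], total = 6
  t=8: active resources = [1], total = 1
  t=9: active resources = [1], total = 1
  t=10: active resources = [1], total = 1
Peak resource demand = 11

11


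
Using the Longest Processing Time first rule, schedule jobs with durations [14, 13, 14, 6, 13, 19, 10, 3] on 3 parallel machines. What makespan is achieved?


Sort jobs in decreasing order (LPT): [19, 14, 14, 13, 13, 10, 6, 3]
Assign each job to the least loaded machine:
  Machine 1: jobs [19, 10], load = 29
  Machine 2: jobs [14, 13, 6], load = 33
  Machine 3: jobs [14, 13, 3], load = 30
Makespan = max load = 33

33


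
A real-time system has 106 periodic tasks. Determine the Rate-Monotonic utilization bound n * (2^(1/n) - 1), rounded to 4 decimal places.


Compute 2^(1/106) = 1.0065605511
Subtract 1: 1.0065605511 - 1 = 0.0065605511
Multiply by n: 106 * 0.0065605511 = 0.6954184166
Round to 4 dp: 0.6954

0.6954


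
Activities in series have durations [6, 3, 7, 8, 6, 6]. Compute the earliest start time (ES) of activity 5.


Activity 5 starts after activities 1 through 4 complete.
Predecessor durations: [6, 3, 7, 8]
ES = 6 + 3 + 7 + 8 = 24

24


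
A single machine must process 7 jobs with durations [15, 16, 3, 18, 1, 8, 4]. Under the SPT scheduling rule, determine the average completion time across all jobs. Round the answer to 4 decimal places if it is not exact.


Sort jobs by processing time (SPT order): [1, 3, 4, 8, 15, 16, 18]
Compute completion times sequentially:
  Job 1: processing = 1, completes at 1
  Job 2: processing = 3, completes at 4
  Job 3: processing = 4, completes at 8
  Job 4: processing = 8, completes at 16
  Job 5: processing = 15, completes at 31
  Job 6: processing = 16, completes at 47
  Job 7: processing = 18, completes at 65
Sum of completion times = 172
Average completion time = 172/7 = 24.5714

24.5714


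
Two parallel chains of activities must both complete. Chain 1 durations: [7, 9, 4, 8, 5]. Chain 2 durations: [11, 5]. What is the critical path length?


Path A total = 7 + 9 + 4 + 8 + 5 = 33
Path B total = 11 + 5 = 16
Critical path = longest path = max(33, 16) = 33

33


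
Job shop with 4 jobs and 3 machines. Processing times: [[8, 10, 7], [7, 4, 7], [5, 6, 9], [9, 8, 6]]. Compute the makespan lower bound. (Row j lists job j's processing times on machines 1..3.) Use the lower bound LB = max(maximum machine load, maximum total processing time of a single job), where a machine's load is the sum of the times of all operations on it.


Machine loads:
  Machine 1: 8 + 7 + 5 + 9 = 29
  Machine 2: 10 + 4 + 6 + 8 = 28
  Machine 3: 7 + 7 + 9 + 6 = 29
Max machine load = 29
Job totals:
  Job 1: 25
  Job 2: 18
  Job 3: 20
  Job 4: 23
Max job total = 25
Lower bound = max(29, 25) = 29

29


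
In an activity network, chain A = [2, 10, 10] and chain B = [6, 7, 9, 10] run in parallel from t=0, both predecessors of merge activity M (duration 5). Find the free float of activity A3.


ES(A3) = sum of predecessors on chain A = 12
EF(A3) = ES + duration = 12 + 10 = 22
Successor of A3 is M. ES(M) = max(sum(A), sum(B)) = max(22, 32) = 32
Free float = ES(successor) - EF(current) = 32 - 22 = 10

10


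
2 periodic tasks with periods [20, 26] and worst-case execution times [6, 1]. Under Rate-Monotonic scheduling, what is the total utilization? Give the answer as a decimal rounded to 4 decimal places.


Compute individual utilizations (exact fractions):
  Task 1: C/T = 6/20 = 3/10 (approx. 0.3)
  Task 2: C/T = 1/26 (approx. 0.0385)
Total utilization U = 3/10 + 1/26 = 22/65
Rounded to 4 decimal places: U = 0.3385
RM (Liu & Layland) bound for 2 tasks = 0.828427; compare with U = 22/65 (approx. 0.338462)
U <= bound, so schedulable by RM sufficient condition.

0.3385


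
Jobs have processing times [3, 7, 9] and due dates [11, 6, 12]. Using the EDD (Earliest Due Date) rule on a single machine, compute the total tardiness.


Sort by due date (EDD order): [(7, 6), (3, 11), (9, 12)]
Compute completion times and tardiness:
  Job 1: p=7, d=6, C=7, tardiness=max(0,7-6)=1
  Job 2: p=3, d=11, C=10, tardiness=max(0,10-11)=0
  Job 3: p=9, d=12, C=19, tardiness=max(0,19-12)=7
Total tardiness = 8

8


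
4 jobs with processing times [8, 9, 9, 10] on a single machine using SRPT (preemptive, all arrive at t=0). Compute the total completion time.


Since all jobs arrive at t=0, SRPT equals SPT ordering.
SPT order: [8, 9, 9, 10]
Completion times:
  Job 1: p=8, C=8
  Job 2: p=9, C=17
  Job 3: p=9, C=26
  Job 4: p=10, C=36
Total completion time = 8 + 17 + 26 + 36 = 87

87
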